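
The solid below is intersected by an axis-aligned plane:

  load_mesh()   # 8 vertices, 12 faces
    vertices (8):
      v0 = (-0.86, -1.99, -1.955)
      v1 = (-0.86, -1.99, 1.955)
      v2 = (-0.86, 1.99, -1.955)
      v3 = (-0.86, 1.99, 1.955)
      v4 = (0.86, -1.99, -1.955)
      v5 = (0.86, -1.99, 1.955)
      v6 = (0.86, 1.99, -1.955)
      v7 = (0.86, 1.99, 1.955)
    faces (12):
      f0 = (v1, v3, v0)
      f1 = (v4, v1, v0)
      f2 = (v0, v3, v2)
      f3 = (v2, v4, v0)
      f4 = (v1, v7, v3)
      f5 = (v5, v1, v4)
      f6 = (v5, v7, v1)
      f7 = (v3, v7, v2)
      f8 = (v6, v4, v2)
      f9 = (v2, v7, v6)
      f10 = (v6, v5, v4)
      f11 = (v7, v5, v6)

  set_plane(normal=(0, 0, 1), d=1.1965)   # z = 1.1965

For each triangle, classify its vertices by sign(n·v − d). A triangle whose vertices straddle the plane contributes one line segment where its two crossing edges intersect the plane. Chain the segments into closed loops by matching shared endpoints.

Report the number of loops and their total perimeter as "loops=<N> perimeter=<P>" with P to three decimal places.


loops=1 perimeter=11.400

Straddling triangles (8 of 12):
  (v1,v3,v0) [++-] → (-0.86, 1.21792, 1.1965)–(-0.86, -1.99, 1.1965)  len=3.2079
  (v4,v1,v0) [-+-] → (-0.526338, -1.99, 1.1965)–(-0.86, -1.99, 1.1965)  len=0.3337
  (v0,v3,v2) [-+-] → (-0.86, 1.21792, 1.1965)–(-0.86, 1.99, 1.1965)  len=0.7721
  (v5,v1,v4) [++-] → (-0.526338, -1.99, 1.1965)–(0.86, -1.99, 1.1965)  len=1.3863
  (v3,v7,v2) [++-] → (0.526338, 1.99, 1.1965)–(-0.86, 1.99, 1.1965)  len=1.3863
  (v2,v7,v6) [-+-] → (0.526338, 1.99, 1.1965)–(0.86, 1.99, 1.1965)  len=0.3337
  (v6,v5,v4) [-+-] → (0.86, -1.21792, 1.1965)–(0.86, -1.99, 1.1965)  len=0.7721
  (v7,v5,v6) [++-] → (0.86, -1.21792, 1.1965)–(0.86, 1.99, 1.1965)  len=3.2079

Chained into 1 loop(s):
  loop 1: 8 segments, perimeter = 11.4000
Total perimeter = 11.400


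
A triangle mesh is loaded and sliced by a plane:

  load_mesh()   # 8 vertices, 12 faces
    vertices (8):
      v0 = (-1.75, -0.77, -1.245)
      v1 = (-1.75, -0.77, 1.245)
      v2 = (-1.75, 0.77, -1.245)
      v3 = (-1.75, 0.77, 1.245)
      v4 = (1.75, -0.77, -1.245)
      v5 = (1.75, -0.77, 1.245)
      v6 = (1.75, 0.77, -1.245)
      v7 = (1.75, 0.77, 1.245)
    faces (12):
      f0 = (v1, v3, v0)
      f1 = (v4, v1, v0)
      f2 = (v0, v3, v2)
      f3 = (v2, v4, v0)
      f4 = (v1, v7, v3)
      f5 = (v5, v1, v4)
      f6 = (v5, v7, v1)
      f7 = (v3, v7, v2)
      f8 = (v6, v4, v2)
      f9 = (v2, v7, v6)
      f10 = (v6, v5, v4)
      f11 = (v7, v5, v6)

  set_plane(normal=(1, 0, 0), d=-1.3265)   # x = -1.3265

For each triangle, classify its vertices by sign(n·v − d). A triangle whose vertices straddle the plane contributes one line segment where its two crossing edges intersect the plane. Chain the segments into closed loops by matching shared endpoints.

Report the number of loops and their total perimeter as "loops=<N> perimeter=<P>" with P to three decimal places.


loops=1 perimeter=8.060

Straddling triangles (8 of 12):
  (v4,v1,v0) [+--] → (-1.3265, -0.77, 0.94371)–(-1.3265, -0.77, -1.245)  len=2.1887
  (v2,v4,v0) [-+-] → (-1.3265, 0.58366, -1.245)–(-1.3265, -0.77, -1.245)  len=1.3537
  (v1,v7,v3) [-+-] → (-1.3265, -0.58366, 1.245)–(-1.3265, 0.77, 1.245)  len=1.3537
  (v5,v1,v4) [+-+] → (-1.3265, -0.77, 1.245)–(-1.3265, -0.77, 0.94371)  len=0.3013
  (v5,v7,v1) [++-] → (-1.3265, -0.58366, 1.245)–(-1.3265, -0.77, 1.245)  len=0.1863
  (v3,v7,v2) [-+-] → (-1.3265, 0.77, 1.245)–(-1.3265, 0.77, -0.94371)  len=2.1887
  (v6,v4,v2) [++-] → (-1.3265, 0.58366, -1.245)–(-1.3265, 0.77, -1.245)  len=0.1863
  (v2,v7,v6) [-++] → (-1.3265, 0.77, -0.94371)–(-1.3265, 0.77, -1.245)  len=0.3013

Chained into 1 loop(s):
  loop 1: 8 segments, perimeter = 8.0600
Total perimeter = 8.060


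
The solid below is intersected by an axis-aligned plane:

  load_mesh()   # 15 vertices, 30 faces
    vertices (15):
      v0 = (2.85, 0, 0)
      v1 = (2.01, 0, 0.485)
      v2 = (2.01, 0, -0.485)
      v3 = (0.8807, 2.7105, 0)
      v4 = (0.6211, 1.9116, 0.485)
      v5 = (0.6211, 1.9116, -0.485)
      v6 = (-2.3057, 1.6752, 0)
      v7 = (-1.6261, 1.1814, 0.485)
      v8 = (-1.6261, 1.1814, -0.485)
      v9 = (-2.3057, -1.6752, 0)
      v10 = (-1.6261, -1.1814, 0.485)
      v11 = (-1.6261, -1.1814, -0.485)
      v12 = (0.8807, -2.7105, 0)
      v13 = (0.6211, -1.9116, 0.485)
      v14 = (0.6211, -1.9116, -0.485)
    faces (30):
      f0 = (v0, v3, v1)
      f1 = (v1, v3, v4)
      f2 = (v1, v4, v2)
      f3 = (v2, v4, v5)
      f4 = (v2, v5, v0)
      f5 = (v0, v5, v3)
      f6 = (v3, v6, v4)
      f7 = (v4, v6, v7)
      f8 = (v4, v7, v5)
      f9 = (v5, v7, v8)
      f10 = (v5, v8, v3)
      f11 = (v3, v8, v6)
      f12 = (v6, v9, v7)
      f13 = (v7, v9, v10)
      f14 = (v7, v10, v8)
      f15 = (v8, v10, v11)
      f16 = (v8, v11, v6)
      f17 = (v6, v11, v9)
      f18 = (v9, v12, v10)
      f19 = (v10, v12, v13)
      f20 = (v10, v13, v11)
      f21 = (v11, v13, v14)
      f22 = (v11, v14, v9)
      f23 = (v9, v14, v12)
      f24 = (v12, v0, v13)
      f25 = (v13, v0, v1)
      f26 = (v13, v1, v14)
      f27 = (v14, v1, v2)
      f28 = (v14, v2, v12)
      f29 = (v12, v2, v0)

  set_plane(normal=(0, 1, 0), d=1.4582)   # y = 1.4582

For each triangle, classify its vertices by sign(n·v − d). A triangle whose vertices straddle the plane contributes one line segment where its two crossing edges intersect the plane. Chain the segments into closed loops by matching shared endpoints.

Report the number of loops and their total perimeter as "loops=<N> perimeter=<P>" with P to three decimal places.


loops=2 perimeter=7.139

Straddling triangles (14 of 30):
  (v0,v3,v1) [-+-] → (1.79055, 1.4582, 0)–(1.40246, 1.4582, 0.224079)  len=0.4481
  (v1,v3,v4) [-++] → (1.40246, 1.4582, 0.224079)–(0.950524, 1.4582, 0.485)  len=0.5218
  (v1,v4,v2) [-+-] → (0.950524, 1.4582, 0.485)–(0.950524, 1.4582, 0.254932)  len=0.2301
  (v2,v4,v5) [-++] → (0.950524, 1.4582, 0.254932)–(0.950524, 1.4582, -0.485)  len=0.7399
  (v2,v5,v0) [-+-] → (0.950524, 1.4582, -0.485)–(1.14976, 1.4582, -0.369966)  len=0.2301
  (v0,v5,v3) [-++] → (1.14976, 1.4582, -0.369966)–(1.79055, 1.4582, 0)  len=0.7399
  (v4,v6,v7) [++-] → (-2.00705, 1.4582, 0.213133)–(-0.774244, 1.4582, 0.485)  len=1.2624
  (v4,v7,v5) [+-+] → (-0.774244, 1.4582, 0.485)–(-0.774244, 1.4582, 0.117298)  len=0.3677
  (v5,v7,v8) [+--] → (-0.774244, 1.4582, 0.117298)–(-0.774244, 1.4582, -0.485)  len=0.6023
  (v5,v8,v3) [+-+] → (-0.774244, 1.4582, -0.485)–(-1.17232, 1.4582, -0.397205)  len=0.4076
  (v3,v8,v6) [+-+] → (-1.17232, 1.4582, -0.397205)–(-2.00705, 1.4582, -0.213133)  len=0.8548
  (v6,v9,v7) [+--] → (-2.3057, 1.4582, 0)–(-2.00705, 1.4582, 0.213133)  len=0.3669
  (v8,v11,v6) [--+] → (-2.25407, 1.4582, -0.0368428)–(-2.00705, 1.4582, -0.213133)  len=0.3035
  (v6,v11,v9) [+--] → (-2.25407, 1.4582, -0.0368428)–(-2.3057, 1.4582, 0)  len=0.0634

Chained into 2 loop(s):
  loop 1: 6 segments, perimeter = 2.9100
  loop 2: 8 segments, perimeter = 4.2287
Total perimeter = 7.139


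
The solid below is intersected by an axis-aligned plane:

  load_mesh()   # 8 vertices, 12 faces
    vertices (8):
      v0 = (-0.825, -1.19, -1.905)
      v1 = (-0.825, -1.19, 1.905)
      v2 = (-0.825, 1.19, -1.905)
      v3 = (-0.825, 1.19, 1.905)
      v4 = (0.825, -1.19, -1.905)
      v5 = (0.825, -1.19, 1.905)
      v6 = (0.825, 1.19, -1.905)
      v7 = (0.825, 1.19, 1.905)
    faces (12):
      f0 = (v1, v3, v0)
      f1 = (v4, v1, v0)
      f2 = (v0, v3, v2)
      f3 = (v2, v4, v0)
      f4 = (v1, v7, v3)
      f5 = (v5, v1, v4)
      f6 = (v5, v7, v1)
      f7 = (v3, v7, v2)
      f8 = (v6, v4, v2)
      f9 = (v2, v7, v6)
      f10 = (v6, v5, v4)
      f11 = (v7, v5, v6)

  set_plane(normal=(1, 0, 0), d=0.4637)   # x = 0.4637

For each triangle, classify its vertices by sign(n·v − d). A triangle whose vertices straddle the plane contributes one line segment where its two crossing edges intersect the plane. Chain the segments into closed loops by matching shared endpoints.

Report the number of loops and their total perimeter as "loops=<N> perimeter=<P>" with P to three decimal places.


Straddling triangles (8 of 12):
  (v4,v1,v0) [+--] → (0.4637, -1.19, -1.07073)–(0.4637, -1.19, -1.905)  len=0.8343
  (v2,v4,v0) [-+-] → (0.4637, -0.668852, -1.905)–(0.4637, -1.19, -1.905)  len=0.5211
  (v1,v7,v3) [-+-] → (0.4637, 0.668852, 1.905)–(0.4637, 1.19, 1.905)  len=0.5211
  (v5,v1,v4) [+-+] → (0.4637, -1.19, 1.905)–(0.4637, -1.19, -1.07073)  len=2.9757
  (v5,v7,v1) [++-] → (0.4637, 0.668852, 1.905)–(0.4637, -1.19, 1.905)  len=1.8589
  (v3,v7,v2) [-+-] → (0.4637, 1.19, 1.905)–(0.4637, 1.19, 1.07073)  len=0.8343
  (v6,v4,v2) [++-] → (0.4637, -0.668852, -1.905)–(0.4637, 1.19, -1.905)  len=1.8589
  (v2,v7,v6) [-++] → (0.4637, 1.19, 1.07073)–(0.4637, 1.19, -1.905)  len=2.9757

Chained into 1 loop(s):
  loop 1: 8 segments, perimeter = 12.3800
Total perimeter = 12.380

loops=1 perimeter=12.380


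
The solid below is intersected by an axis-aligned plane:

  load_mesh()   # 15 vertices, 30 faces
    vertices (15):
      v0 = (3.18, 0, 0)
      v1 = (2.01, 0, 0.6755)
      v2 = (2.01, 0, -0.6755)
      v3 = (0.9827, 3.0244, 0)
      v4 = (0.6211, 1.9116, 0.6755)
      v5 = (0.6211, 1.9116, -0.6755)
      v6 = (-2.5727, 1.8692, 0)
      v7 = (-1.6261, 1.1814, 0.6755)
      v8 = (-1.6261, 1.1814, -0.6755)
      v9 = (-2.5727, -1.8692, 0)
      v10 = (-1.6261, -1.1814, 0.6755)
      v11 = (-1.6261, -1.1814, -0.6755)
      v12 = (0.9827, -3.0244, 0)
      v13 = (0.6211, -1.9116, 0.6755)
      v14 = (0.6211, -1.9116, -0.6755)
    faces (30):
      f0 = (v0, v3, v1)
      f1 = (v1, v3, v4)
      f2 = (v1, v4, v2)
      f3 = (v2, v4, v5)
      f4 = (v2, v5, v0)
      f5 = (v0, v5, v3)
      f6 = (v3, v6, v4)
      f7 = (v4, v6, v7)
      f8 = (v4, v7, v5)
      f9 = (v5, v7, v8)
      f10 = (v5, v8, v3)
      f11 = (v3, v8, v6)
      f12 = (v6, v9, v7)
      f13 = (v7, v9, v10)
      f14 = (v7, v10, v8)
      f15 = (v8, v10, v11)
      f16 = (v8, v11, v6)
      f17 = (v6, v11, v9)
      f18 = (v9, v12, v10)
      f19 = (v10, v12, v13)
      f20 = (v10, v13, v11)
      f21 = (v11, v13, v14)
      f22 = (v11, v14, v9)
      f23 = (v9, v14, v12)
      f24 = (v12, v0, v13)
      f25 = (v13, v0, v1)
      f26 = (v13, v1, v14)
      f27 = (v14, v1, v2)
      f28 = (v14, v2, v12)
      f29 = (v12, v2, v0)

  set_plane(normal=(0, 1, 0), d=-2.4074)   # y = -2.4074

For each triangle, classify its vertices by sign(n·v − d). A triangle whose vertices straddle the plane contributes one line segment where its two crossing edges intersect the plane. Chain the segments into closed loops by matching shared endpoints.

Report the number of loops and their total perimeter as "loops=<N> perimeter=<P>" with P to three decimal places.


Straddling triangles (6 of 30):
  (v9,v12,v10) [+-+] → (-0.916263, -2.4074, 0)–(0.109325, -2.4074, 0.226144)  len=1.0502
  (v10,v12,v13) [+-+] → (0.109325, -2.4074, 0.226144)–(0.782208, -2.4074, 0.374536)  len=0.6891
  (v9,v14,v12) [++-] → (0.782208, -2.4074, -0.374536)–(-0.916263, -2.4074, 0)  len=1.7393
  (v12,v0,v13) [-++] → (1.43097, -2.4074, 0)–(0.782208, -2.4074, 0.374536)  len=0.7491
  (v14,v2,v12) [++-] → (1.19228, -2.4074, -0.137807)–(0.782208, -2.4074, -0.374536)  len=0.4735
  (v12,v2,v0) [-++] → (1.19228, -2.4074, -0.137807)–(1.43097, -2.4074, 0)  len=0.2756

Chained into 1 loop(s):
  loop 1: 6 segments, perimeter = 4.9768
Total perimeter = 4.977

loops=1 perimeter=4.977


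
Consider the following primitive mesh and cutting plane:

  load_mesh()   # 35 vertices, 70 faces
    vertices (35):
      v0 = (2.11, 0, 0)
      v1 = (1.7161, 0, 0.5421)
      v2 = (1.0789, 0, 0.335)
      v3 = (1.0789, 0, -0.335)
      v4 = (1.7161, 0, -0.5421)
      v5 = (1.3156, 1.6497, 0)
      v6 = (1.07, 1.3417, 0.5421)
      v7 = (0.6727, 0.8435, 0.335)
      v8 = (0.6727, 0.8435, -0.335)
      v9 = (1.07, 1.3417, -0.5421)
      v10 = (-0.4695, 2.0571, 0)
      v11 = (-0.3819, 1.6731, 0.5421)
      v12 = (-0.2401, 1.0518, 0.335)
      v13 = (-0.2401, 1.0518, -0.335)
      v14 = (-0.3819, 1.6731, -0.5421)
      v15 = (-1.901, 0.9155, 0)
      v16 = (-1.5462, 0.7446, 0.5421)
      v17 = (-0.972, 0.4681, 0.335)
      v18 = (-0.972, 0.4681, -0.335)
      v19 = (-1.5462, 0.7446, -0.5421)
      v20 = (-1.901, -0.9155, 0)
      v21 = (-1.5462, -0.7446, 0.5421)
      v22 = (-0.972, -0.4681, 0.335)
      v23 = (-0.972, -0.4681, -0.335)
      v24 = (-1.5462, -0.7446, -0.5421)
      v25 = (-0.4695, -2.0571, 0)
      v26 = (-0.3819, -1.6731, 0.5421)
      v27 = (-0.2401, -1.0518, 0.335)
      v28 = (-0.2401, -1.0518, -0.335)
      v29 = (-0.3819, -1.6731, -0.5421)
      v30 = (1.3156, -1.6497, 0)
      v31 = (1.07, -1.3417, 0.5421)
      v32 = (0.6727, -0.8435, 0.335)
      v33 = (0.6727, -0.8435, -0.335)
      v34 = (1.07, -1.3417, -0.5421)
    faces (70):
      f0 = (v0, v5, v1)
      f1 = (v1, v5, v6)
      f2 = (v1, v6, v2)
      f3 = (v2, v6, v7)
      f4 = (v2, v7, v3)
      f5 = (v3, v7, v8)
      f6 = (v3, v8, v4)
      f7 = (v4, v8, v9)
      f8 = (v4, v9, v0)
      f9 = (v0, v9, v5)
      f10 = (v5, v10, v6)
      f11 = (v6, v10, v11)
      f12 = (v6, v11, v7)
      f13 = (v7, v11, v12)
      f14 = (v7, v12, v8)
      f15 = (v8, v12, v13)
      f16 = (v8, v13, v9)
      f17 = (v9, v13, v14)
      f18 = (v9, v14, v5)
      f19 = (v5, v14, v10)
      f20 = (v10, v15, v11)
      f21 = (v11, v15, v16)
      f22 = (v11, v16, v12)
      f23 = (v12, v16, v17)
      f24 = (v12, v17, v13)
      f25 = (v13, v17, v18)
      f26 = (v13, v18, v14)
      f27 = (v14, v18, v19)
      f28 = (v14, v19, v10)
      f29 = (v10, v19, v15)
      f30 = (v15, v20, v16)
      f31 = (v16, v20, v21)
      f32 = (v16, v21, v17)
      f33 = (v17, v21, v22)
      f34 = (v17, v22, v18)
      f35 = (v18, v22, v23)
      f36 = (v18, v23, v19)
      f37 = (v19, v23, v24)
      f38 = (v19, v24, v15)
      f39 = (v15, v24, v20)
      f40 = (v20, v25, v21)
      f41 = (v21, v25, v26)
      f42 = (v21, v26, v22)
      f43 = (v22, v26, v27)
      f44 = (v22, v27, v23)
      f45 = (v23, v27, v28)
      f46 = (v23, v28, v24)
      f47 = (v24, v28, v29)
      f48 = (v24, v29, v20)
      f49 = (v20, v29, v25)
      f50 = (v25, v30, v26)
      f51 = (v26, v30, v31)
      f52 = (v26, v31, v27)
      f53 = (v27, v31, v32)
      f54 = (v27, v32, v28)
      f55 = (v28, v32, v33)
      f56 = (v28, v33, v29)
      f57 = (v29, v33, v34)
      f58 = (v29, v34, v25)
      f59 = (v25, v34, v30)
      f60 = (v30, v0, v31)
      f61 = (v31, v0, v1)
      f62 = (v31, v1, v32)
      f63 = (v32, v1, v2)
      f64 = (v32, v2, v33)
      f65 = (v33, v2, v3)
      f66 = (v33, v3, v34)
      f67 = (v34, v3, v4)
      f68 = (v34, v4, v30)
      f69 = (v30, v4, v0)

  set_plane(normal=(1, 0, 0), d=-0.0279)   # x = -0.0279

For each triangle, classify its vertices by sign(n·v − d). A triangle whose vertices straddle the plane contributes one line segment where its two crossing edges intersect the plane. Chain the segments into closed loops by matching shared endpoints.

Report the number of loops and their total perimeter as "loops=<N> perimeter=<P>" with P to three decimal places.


loops=2 perimeter=6.449

Straddling triangles (20 of 70):
  (v5,v10,v6) [+-+] → (-0.0279, 1.95632, 0)–(-0.0279, 1.85189, 0.155499)  len=0.1873
  (v6,v10,v11) [+--] → (-0.0279, 1.85189, 0.155499)–(-0.0279, 1.5923, 0.5421)  len=0.4657
  (v6,v11,v7) [+-+] → (-0.0279, 1.5923, 0.5421)–(-0.0279, 1.39463, 0.472582)  len=0.2095
  (v7,v11,v12) [+--] → (-0.0279, 1.39463, 0.472582)–(-0.0279, 1.00338, 0.335)  len=0.4147
  (v7,v12,v8) [+-+] → (-0.0279, 1.00338, 0.335)–(-0.0279, 1.00338, 0.179244)  len=0.1558
  (v8,v12,v13) [+--] → (-0.0279, 1.00338, 0.179244)–(-0.0279, 1.00338, -0.335)  len=0.5142
  (v8,v13,v9) [+-+] → (-0.0279, 1.00338, -0.335)–(-0.0279, 1.09876, -0.368544)  len=0.1011
  (v9,v13,v14) [+--] → (-0.0279, 1.09876, -0.368544)–(-0.0279, 1.5923, -0.5421)  len=0.5232
  (v9,v14,v5) [+-+] → (-0.0279, 1.5923, -0.5421)–(-0.0279, 1.66822, -0.429049)  len=0.1362
  (v5,v14,v10) [+--] → (-0.0279, 1.66822, -0.429049)–(-0.0279, 1.95632, 0)  len=0.5168
  (v25,v30,v26) [-+-] → (-0.0279, -1.95632, 0)–(-0.0279, -1.66822, 0.429049)  len=0.5168
  (v26,v30,v31) [-++] → (-0.0279, -1.66822, 0.429049)–(-0.0279, -1.5923, 0.5421)  len=0.1362
  (v26,v31,v27) [-+-] → (-0.0279, -1.5923, 0.5421)–(-0.0279, -1.09876, 0.368544)  len=0.5232
  (v27,v31,v32) [-++] → (-0.0279, -1.09876, 0.368544)–(-0.0279, -1.00338, 0.335)  len=0.1011
  (v27,v32,v28) [-+-] → (-0.0279, -1.00338, 0.335)–(-0.0279, -1.00338, -0.179244)  len=0.5142
  (v28,v32,v33) [-++] → (-0.0279, -1.00338, -0.179244)–(-0.0279, -1.00338, -0.335)  len=0.1558
  (v28,v33,v29) [-+-] → (-0.0279, -1.00338, -0.335)–(-0.0279, -1.39463, -0.472582)  len=0.4147
  (v29,v33,v34) [-++] → (-0.0279, -1.39463, -0.472582)–(-0.0279, -1.5923, -0.5421)  len=0.2095
  (v29,v34,v25) [-+-] → (-0.0279, -1.5923, -0.5421)–(-0.0279, -1.85189, -0.155499)  len=0.4657
  (v25,v34,v30) [-++] → (-0.0279, -1.85189, -0.155499)–(-0.0279, -1.95632, 0)  len=0.1873

Chained into 2 loop(s):
  loop 1: 10 segments, perimeter = 3.2245
  loop 2: 10 segments, perimeter = 3.2245
Total perimeter = 6.449


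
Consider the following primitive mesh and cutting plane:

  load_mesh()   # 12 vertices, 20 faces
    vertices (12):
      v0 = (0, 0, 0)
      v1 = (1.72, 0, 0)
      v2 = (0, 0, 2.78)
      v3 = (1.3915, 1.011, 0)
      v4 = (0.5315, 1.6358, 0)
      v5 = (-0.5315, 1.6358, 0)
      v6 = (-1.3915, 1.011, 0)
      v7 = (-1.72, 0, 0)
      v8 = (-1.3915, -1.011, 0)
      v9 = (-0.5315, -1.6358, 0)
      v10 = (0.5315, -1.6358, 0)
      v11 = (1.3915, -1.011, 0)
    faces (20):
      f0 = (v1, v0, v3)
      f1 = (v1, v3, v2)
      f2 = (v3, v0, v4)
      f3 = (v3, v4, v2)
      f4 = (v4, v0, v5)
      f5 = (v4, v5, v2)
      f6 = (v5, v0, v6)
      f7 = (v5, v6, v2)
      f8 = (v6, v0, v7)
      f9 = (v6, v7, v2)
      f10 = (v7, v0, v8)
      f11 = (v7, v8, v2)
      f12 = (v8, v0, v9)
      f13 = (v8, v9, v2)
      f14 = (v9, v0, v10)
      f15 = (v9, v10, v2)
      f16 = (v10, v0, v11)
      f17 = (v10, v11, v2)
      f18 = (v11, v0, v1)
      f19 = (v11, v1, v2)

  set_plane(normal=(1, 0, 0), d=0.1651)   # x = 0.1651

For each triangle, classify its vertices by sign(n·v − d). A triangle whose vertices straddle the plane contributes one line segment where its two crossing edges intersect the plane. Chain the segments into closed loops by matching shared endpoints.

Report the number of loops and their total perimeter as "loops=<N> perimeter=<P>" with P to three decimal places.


Straddling triangles (12 of 20):
  (v1,v0,v3) [+-+] → (0.1651, 0, 0)–(0.1651, 0.119954, 0)  len=0.1200
  (v1,v3,v2) [++-] → (0.1651, 0.119954, 2.45016)–(0.1651, 0, 2.51315)  len=0.1355
  (v3,v0,v4) [+-+] → (0.1651, 0.119954, 0)–(0.1651, 0.508129, 0)  len=0.3882
  (v3,v4,v2) [++-] → (0.1651, 0.508129, 1.91645)–(0.1651, 0.119954, 2.45016)  len=0.6599
  (v4,v0,v5) [+--] → (0.1651, 0.508129, 0)–(0.1651, 1.6358, 0)  len=1.1277
  (v4,v5,v2) [+--] → (0.1651, 1.6358, 0)–(0.1651, 0.508129, 1.91645)  len=2.2236
  (v9,v0,v10) [--+] → (0.1651, -0.508129, 0)–(0.1651, -1.6358, 0)  len=1.1277
  (v9,v10,v2) [-+-] → (0.1651, -1.6358, 0)–(0.1651, -0.508129, 1.91645)  len=2.2236
  (v10,v0,v11) [+-+] → (0.1651, -0.508129, 0)–(0.1651, -0.119954, 0)  len=0.3882
  (v10,v11,v2) [++-] → (0.1651, -0.119954, 2.45016)–(0.1651, -0.508129, 1.91645)  len=0.6599
  (v11,v0,v1) [+-+] → (0.1651, -0.119954, 0)–(0.1651, 0, 0)  len=0.1200
  (v11,v1,v2) [++-] → (0.1651, 0, 2.51315)–(0.1651, -0.119954, 2.45016)  len=0.1355

Chained into 1 loop(s):
  loop 1: 12 segments, perimeter = 9.3097
Total perimeter = 9.310

loops=1 perimeter=9.310


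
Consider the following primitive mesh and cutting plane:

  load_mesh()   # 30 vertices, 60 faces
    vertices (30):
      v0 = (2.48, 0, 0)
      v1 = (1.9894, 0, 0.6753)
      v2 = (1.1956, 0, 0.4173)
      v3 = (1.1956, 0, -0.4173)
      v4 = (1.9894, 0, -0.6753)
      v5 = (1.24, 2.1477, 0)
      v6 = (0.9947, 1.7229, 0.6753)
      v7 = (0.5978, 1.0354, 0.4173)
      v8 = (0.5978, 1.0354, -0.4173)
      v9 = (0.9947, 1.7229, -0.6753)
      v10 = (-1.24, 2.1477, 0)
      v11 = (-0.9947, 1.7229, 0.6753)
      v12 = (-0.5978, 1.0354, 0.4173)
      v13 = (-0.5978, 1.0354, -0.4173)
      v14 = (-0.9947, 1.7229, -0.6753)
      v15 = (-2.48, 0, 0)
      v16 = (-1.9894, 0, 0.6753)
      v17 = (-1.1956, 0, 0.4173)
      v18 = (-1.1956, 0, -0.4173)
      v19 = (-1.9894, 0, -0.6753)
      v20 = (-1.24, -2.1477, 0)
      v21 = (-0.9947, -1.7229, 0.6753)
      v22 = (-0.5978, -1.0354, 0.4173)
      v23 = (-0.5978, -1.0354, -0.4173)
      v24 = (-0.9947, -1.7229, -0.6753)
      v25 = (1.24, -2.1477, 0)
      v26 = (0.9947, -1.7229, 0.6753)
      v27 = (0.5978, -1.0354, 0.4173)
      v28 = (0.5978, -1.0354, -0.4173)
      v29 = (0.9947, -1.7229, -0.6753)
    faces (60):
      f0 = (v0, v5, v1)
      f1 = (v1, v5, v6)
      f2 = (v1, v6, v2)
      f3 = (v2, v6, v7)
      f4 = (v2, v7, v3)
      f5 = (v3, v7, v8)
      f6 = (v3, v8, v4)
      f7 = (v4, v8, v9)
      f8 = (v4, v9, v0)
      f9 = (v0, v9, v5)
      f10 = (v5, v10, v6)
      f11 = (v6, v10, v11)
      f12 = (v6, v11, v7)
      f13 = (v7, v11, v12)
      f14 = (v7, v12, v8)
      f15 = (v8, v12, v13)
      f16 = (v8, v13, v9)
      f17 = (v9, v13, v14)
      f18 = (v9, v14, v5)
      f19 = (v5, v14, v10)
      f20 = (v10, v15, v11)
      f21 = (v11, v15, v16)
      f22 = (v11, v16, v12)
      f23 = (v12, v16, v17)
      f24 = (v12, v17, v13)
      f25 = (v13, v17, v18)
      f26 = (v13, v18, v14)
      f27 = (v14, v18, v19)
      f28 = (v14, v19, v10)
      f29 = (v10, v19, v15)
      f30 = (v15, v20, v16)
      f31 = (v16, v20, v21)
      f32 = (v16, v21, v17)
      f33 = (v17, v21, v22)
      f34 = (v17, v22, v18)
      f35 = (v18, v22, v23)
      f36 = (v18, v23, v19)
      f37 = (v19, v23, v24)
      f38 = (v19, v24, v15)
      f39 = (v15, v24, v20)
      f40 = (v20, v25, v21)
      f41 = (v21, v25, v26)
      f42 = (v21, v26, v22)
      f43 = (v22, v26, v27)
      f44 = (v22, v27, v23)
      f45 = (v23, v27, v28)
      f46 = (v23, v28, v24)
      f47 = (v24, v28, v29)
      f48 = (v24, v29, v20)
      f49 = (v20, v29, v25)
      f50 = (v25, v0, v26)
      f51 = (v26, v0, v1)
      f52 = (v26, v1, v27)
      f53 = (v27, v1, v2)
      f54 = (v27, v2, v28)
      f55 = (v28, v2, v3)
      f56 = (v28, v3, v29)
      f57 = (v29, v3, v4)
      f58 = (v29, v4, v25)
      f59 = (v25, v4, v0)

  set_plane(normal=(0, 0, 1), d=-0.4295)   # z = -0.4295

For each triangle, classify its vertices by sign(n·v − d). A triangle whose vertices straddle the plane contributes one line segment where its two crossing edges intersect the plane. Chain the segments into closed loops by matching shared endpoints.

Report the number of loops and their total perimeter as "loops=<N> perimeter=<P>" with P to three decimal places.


Straddling triangles (24 of 60):
  (v3,v8,v4) [++-] → (0.663604, 0.986439, -0.4295)–(1.23314, 0, -0.4295)  len=1.1390
  (v4,v8,v9) [-+-] → (0.663604, 0.986439, -0.4295)–(0.616568, 1.06791, -0.4295)  len=0.0941
  (v4,v9,v0) [--+] → (1.53533, 1.09579, -0.4295)–(2.16797, 0, -0.4295)  len=1.2653
  (v0,v9,v5) [+-+] → (1.53533, 1.09579, -0.4295)–(1.08399, 1.87752, -0.4295)  len=0.9027
  (v8,v13,v9) [++-] → (-0.522496, 1.06791, -0.4295)–(0.616568, 1.06791, -0.4295)  len=1.1391
  (v9,v13,v14) [-+-] → (-0.522496, 1.06791, -0.4295)–(-0.616568, 1.06791, -0.4295)  len=0.0941
  (v9,v14,v5) [--+] → (-0.1813, 1.87752, -0.4295)–(1.08399, 1.87752, -0.4295)  len=1.2653
  (v5,v14,v10) [+-+] → (-0.1813, 1.87752, -0.4295)–(-1.08399, 1.87752, -0.4295)  len=0.9027
  (v13,v18,v14) [++-] → (-1.1861, 0.0814705, -0.4295)–(-0.616568, 1.06791, -0.4295)  len=1.1390
  (v14,v18,v19) [-+-] → (-1.1861, 0.0814705, -0.4295)–(-1.23314, 0, -0.4295)  len=0.0941
  (v14,v19,v10) [--+] → (-1.71663, 0.781734, -0.4295)–(-1.08399, 1.87752, -0.4295)  len=1.2653
  (v10,v19,v15) [+-+] → (-1.71663, 0.781734, -0.4295)–(-2.16797, 0, -0.4295)  len=0.9027
  (v18,v23,v19) [++-] → (-0.663604, -0.986439, -0.4295)–(-1.23314, 0, -0.4295)  len=1.1390
  (v19,v23,v24) [-+-] → (-0.663604, -0.986439, -0.4295)–(-0.616568, -1.06791, -0.4295)  len=0.0941
  (v19,v24,v15) [--+] → (-1.53533, -1.09579, -0.4295)–(-2.16797, 0, -0.4295)  len=1.2653
  (v15,v24,v20) [+-+] → (-1.53533, -1.09579, -0.4295)–(-1.08399, -1.87752, -0.4295)  len=0.9027
  (v23,v28,v24) [++-] → (0.522496, -1.06791, -0.4295)–(-0.616568, -1.06791, -0.4295)  len=1.1391
  (v24,v28,v29) [-+-] → (0.522496, -1.06791, -0.4295)–(0.616568, -1.06791, -0.4295)  len=0.0941
  (v24,v29,v20) [--+] → (0.1813, -1.87752, -0.4295)–(-1.08399, -1.87752, -0.4295)  len=1.2653
  (v20,v29,v25) [+-+] → (0.1813, -1.87752, -0.4295)–(1.08399, -1.87752, -0.4295)  len=0.9027
  (v28,v3,v29) [++-] → (1.1861, -0.0814705, -0.4295)–(0.616568, -1.06791, -0.4295)  len=1.1390
  (v29,v3,v4) [-+-] → (1.1861, -0.0814705, -0.4295)–(1.23314, 0, -0.4295)  len=0.0941
  (v29,v4,v25) [--+] → (1.71663, -0.781734, -0.4295)–(1.08399, -1.87752, -0.4295)  len=1.2653
  (v25,v4,v0) [+-+] → (1.71663, -0.781734, -0.4295)–(2.16797, 0, -0.4295)  len=0.9027

Chained into 2 loop(s):
  loop 1: 12 segments, perimeter = 7.3988
  loop 2: 12 segments, perimeter = 13.0078
Total perimeter = 20.407

loops=2 perimeter=20.407


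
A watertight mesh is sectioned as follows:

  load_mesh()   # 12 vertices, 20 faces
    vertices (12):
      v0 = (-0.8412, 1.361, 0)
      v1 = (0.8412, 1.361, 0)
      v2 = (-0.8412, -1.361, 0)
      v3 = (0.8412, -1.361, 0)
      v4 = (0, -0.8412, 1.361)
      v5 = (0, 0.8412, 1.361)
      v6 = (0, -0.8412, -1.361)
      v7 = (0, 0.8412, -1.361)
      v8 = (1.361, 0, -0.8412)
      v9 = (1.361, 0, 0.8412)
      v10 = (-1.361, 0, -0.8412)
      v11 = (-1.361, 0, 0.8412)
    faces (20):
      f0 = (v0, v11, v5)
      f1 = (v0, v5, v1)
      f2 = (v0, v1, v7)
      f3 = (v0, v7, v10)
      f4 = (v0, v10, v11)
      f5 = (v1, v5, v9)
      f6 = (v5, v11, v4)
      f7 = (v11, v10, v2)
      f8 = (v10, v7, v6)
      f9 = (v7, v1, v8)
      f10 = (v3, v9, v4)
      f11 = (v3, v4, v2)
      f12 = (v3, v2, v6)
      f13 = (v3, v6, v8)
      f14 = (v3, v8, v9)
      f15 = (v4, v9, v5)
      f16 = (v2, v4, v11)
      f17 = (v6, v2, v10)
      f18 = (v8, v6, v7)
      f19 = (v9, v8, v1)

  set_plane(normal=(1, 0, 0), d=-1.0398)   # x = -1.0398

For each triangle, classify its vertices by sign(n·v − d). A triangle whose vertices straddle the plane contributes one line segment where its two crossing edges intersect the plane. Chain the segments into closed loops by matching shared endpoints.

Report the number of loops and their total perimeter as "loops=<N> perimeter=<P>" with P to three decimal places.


Straddling triangles (8 of 20):
  (v0,v11,v5) [+-+] → (-1.0398, 0.841003, 0.321397)–(-1.0398, 0.198526, 0.963874)  len=0.9086
  (v0,v7,v10) [++-] → (-1.0398, 0.198526, -0.963874)–(-1.0398, 0.841003, -0.321397)  len=0.9086
  (v0,v10,v11) [+--] → (-1.0398, 0.841003, -0.321397)–(-1.0398, 0.841003, 0.321397)  len=0.6428
  (v5,v11,v4) [+-+] → (-1.0398, 0.198526, 0.963874)–(-1.0398, -0.198526, 0.963874)  len=0.3971
  (v11,v10,v2) [--+] → (-1.0398, -0.841003, -0.321397)–(-1.0398, -0.841003, 0.321397)  len=0.6428
  (v10,v7,v6) [-++] → (-1.0398, 0.198526, -0.963874)–(-1.0398, -0.198526, -0.963874)  len=0.3971
  (v2,v4,v11) [++-] → (-1.0398, -0.198526, 0.963874)–(-1.0398, -0.841003, 0.321397)  len=0.9086
  (v6,v2,v10) [++-] → (-1.0398, -0.841003, -0.321397)–(-1.0398, -0.198526, -0.963874)  len=0.9086

Chained into 1 loop(s):
  loop 1: 8 segments, perimeter = 5.7141
Total perimeter = 5.714

loops=1 perimeter=5.714


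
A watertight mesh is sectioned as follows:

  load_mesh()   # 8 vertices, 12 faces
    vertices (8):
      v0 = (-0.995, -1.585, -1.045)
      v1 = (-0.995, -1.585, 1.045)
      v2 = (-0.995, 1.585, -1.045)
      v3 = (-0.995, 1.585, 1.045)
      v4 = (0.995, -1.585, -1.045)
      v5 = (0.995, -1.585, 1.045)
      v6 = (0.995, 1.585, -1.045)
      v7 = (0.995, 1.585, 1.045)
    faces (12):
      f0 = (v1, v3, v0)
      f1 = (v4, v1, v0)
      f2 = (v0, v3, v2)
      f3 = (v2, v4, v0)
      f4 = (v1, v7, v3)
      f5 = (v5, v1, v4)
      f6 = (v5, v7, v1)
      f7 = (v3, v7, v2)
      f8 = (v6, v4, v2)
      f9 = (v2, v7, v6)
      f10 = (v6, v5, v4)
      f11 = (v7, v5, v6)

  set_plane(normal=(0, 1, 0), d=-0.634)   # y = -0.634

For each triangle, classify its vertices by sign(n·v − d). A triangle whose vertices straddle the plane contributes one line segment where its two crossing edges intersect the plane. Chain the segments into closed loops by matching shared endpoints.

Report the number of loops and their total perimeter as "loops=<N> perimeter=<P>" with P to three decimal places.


Straddling triangles (8 of 12):
  (v1,v3,v0) [-+-] → (-0.995, -0.634, 1.045)–(-0.995, -0.634, -0.418)  len=1.4630
  (v0,v3,v2) [-++] → (-0.995, -0.634, -0.418)–(-0.995, -0.634, -1.045)  len=0.6270
  (v2,v4,v0) [+--] → (0.398, -0.634, -1.045)–(-0.995, -0.634, -1.045)  len=1.3930
  (v1,v7,v3) [-++] → (-0.398, -0.634, 1.045)–(-0.995, -0.634, 1.045)  len=0.5970
  (v5,v7,v1) [-+-] → (0.995, -0.634, 1.045)–(-0.398, -0.634, 1.045)  len=1.3930
  (v6,v4,v2) [+-+] → (0.995, -0.634, -1.045)–(0.398, -0.634, -1.045)  len=0.5970
  (v6,v5,v4) [+--] → (0.995, -0.634, 0.418)–(0.995, -0.634, -1.045)  len=1.4630
  (v7,v5,v6) [+-+] → (0.995, -0.634, 1.045)–(0.995, -0.634, 0.418)  len=0.6270

Chained into 1 loop(s):
  loop 1: 8 segments, perimeter = 8.1600
Total perimeter = 8.160

loops=1 perimeter=8.160


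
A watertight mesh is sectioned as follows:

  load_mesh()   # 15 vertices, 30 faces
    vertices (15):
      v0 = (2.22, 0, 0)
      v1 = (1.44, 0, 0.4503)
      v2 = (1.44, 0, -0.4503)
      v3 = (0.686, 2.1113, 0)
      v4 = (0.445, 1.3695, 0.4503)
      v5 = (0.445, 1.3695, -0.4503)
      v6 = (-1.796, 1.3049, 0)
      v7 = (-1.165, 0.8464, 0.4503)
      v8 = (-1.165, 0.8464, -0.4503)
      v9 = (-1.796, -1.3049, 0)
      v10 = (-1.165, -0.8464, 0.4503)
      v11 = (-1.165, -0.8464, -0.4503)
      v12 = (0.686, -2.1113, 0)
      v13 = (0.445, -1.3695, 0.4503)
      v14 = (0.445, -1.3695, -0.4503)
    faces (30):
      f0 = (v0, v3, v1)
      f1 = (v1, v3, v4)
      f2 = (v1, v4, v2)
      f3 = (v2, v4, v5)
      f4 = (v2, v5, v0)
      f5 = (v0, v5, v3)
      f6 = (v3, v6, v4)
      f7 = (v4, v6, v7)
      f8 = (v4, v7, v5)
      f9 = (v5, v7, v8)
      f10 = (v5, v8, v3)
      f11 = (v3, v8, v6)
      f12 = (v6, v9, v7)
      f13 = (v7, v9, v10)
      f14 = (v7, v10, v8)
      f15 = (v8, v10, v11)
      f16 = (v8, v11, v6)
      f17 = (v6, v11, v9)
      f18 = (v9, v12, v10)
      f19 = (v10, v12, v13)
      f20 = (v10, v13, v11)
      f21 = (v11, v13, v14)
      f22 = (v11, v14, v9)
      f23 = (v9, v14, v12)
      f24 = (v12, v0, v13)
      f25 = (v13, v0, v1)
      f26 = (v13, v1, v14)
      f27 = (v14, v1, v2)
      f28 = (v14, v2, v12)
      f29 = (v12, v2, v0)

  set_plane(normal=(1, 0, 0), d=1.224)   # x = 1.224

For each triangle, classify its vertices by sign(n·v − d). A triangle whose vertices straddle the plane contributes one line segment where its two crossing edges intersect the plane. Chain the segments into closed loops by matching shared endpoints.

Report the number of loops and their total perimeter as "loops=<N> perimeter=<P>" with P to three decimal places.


loops=2 perimeter=6.458

Straddling triangles (12 of 30):
  (v0,v3,v1) [+-+] → (1.224, 1.37083, 0)–(1.224, 0.604829, 0.321302)  len=0.8307
  (v1,v3,v4) [+--] → (1.224, 0.604829, 0.321302)–(1.224, 0.297298, 0.4503)  len=0.3335
  (v1,v4,v2) [+-+] → (1.224, 0.297298, 0.4503)–(1.224, 0.297298, -0.254793)  len=0.7051
  (v2,v4,v5) [+--] → (1.224, 0.297298, -0.254793)–(1.224, 0.297298, -0.4503)  len=0.1955
  (v2,v5,v0) [+-+] → (1.224, 0.297298, -0.4503)–(1.224, 0.768463, -0.252675)  len=0.5109
  (v0,v5,v3) [+--] → (1.224, 0.768463, -0.252675)–(1.224, 1.37083, 0)  len=0.6532
  (v12,v0,v13) [-+-] → (1.224, -1.37083, 0)–(1.224, -0.768463, 0.252675)  len=0.6532
  (v13,v0,v1) [-++] → (1.224, -0.768463, 0.252675)–(1.224, -0.297298, 0.4503)  len=0.5109
  (v13,v1,v14) [-+-] → (1.224, -0.297298, 0.4503)–(1.224, -0.297298, 0.254793)  len=0.1955
  (v14,v1,v2) [-++] → (1.224, -0.297298, 0.254793)–(1.224, -0.297298, -0.4503)  len=0.7051
  (v14,v2,v12) [-+-] → (1.224, -0.297298, -0.4503)–(1.224, -0.604829, -0.321302)  len=0.3335
  (v12,v2,v0) [-++] → (1.224, -0.604829, -0.321302)–(1.224, -1.37083, 0)  len=0.8307

Chained into 2 loop(s):
  loop 1: 6 segments, perimeter = 3.2289
  loop 2: 6 segments, perimeter = 3.2289
Total perimeter = 6.458


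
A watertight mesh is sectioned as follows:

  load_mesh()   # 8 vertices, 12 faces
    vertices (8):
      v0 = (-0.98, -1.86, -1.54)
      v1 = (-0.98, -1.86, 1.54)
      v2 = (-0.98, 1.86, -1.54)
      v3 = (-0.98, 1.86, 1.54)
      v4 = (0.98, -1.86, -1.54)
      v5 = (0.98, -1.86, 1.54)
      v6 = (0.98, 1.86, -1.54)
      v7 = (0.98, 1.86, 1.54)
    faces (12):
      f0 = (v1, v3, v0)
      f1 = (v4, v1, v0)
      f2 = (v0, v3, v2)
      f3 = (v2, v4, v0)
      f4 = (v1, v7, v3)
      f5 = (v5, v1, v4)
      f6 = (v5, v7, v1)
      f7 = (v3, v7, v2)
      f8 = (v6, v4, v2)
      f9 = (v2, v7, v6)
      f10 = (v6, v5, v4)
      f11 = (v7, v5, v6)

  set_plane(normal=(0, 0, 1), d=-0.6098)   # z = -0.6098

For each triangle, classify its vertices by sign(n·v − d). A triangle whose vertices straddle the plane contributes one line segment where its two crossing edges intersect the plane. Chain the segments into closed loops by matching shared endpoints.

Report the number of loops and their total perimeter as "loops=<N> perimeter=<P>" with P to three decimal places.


Straddling triangles (8 of 12):
  (v1,v3,v0) [++-] → (-0.98, -0.736512, -0.6098)–(-0.98, -1.86, -0.6098)  len=1.1235
  (v4,v1,v0) [-+-] → (0.388055, -1.86, -0.6098)–(-0.98, -1.86, -0.6098)  len=1.3681
  (v0,v3,v2) [-+-] → (-0.98, -0.736512, -0.6098)–(-0.98, 1.86, -0.6098)  len=2.5965
  (v5,v1,v4) [++-] → (0.388055, -1.86, -0.6098)–(0.98, -1.86, -0.6098)  len=0.5919
  (v3,v7,v2) [++-] → (-0.388055, 1.86, -0.6098)–(-0.98, 1.86, -0.6098)  len=0.5919
  (v2,v7,v6) [-+-] → (-0.388055, 1.86, -0.6098)–(0.98, 1.86, -0.6098)  len=1.3681
  (v6,v5,v4) [-+-] → (0.98, 0.736512, -0.6098)–(0.98, -1.86, -0.6098)  len=2.5965
  (v7,v5,v6) [++-] → (0.98, 0.736512, -0.6098)–(0.98, 1.86, -0.6098)  len=1.1235

Chained into 1 loop(s):
  loop 1: 8 segments, perimeter = 11.3600
Total perimeter = 11.360

loops=1 perimeter=11.360


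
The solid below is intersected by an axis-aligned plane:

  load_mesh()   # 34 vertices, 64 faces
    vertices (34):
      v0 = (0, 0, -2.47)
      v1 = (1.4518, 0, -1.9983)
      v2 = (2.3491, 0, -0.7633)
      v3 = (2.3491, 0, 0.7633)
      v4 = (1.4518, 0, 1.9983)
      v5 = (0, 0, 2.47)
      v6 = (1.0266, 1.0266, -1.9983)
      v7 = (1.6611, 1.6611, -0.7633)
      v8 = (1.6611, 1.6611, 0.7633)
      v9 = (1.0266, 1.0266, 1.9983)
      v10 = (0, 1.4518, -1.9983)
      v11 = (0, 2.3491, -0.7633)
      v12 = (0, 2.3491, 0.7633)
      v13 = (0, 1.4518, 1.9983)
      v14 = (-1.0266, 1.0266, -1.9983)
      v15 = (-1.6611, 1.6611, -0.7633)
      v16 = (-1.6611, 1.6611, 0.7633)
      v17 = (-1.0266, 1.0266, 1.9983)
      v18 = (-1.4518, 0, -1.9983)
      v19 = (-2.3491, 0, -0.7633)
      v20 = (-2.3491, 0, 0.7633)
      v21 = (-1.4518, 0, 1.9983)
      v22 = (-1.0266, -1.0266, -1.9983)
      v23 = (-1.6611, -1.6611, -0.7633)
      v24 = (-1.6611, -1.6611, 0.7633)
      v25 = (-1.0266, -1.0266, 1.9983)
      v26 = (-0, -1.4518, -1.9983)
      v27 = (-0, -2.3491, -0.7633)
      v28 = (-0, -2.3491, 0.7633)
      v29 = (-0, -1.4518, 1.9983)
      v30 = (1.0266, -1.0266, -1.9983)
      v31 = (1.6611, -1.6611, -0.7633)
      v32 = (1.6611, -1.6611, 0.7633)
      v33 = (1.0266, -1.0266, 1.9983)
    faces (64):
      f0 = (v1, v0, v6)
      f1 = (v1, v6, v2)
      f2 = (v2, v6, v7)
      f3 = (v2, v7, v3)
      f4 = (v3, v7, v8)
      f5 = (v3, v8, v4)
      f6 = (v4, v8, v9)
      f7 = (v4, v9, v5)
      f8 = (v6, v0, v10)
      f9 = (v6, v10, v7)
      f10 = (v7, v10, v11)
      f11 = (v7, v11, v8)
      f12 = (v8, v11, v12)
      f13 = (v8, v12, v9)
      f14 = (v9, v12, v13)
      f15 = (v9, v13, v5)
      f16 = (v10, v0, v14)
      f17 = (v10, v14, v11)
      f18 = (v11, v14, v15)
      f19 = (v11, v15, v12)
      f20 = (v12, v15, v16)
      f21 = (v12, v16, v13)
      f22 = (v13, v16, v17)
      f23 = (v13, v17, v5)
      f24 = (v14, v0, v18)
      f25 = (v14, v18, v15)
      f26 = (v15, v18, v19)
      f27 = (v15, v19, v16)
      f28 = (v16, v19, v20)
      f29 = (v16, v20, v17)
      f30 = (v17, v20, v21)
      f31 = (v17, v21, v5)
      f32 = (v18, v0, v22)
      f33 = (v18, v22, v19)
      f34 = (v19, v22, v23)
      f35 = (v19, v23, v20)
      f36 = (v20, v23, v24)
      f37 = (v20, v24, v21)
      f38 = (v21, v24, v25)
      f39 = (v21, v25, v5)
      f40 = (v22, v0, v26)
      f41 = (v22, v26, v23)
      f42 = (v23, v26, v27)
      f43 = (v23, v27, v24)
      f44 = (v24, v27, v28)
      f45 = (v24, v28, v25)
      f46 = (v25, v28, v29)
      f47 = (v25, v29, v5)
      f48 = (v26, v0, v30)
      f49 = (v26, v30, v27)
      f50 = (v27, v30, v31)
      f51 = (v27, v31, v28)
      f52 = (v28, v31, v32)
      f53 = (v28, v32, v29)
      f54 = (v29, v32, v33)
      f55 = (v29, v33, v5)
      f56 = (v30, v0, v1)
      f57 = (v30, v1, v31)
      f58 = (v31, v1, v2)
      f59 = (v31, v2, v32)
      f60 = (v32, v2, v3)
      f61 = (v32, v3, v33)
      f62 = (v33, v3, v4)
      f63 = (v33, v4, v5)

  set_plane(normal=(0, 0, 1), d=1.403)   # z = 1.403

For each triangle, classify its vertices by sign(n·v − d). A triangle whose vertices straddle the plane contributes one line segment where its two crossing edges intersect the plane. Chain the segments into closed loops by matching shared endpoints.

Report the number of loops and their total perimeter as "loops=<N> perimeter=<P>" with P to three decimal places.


Straddling triangles (16 of 64):
  (v3,v8,v4) [--+] → (1.55269, 0.800691, 1.403)–(1.88432, 0, 1.403)  len=0.8667
  (v4,v8,v9) [+-+] → (1.55269, 0.800691, 1.403)–(1.33244, 1.33244, 1.403)  len=0.5756
  (v8,v12,v9) [--+] → (0.531754, 1.66408, 1.403)–(1.33244, 1.33244, 1.403)  len=0.8667
  (v9,v12,v13) [+-+] → (0.531754, 1.66408, 1.403)–(0, 1.88432, 1.403)  len=0.5756
  (v12,v16,v13) [--+] → (-0.800691, 1.55269, 1.403)–(0, 1.88432, 1.403)  len=0.8667
  (v13,v16,v17) [+-+] → (-0.800691, 1.55269, 1.403)–(-1.33244, 1.33244, 1.403)  len=0.5756
  (v16,v20,v17) [--+] → (-1.66408, 0.531754, 1.403)–(-1.33244, 1.33244, 1.403)  len=0.8667
  (v17,v20,v21) [+-+] → (-1.66408, 0.531754, 1.403)–(-1.88432, 0, 1.403)  len=0.5756
  (v20,v24,v21) [--+] → (-1.55269, -0.800691, 1.403)–(-1.88432, 0, 1.403)  len=0.8667
  (v21,v24,v25) [+-+] → (-1.55269, -0.800691, 1.403)–(-1.33244, -1.33244, 1.403)  len=0.5756
  (v24,v28,v25) [--+] → (-0.531754, -1.66408, 1.403)–(-1.33244, -1.33244, 1.403)  len=0.8667
  (v25,v28,v29) [+-+] → (-0.531754, -1.66408, 1.403)–(0, -1.88432, 1.403)  len=0.5756
  (v28,v32,v29) [--+] → (0.800691, -1.55269, 1.403)–(0, -1.88432, 1.403)  len=0.8667
  (v29,v32,v33) [+-+] → (0.800691, -1.55269, 1.403)–(1.33244, -1.33244, 1.403)  len=0.5756
  (v32,v3,v33) [--+] → (1.66408, -0.531754, 1.403)–(1.33244, -1.33244, 1.403)  len=0.8667
  (v33,v3,v4) [+-+] → (1.66408, -0.531754, 1.403)–(1.88432, 0, 1.403)  len=0.5756

Chained into 1 loop(s):
  loop 1: 16 segments, perimeter = 11.5377
Total perimeter = 11.538

loops=1 perimeter=11.538


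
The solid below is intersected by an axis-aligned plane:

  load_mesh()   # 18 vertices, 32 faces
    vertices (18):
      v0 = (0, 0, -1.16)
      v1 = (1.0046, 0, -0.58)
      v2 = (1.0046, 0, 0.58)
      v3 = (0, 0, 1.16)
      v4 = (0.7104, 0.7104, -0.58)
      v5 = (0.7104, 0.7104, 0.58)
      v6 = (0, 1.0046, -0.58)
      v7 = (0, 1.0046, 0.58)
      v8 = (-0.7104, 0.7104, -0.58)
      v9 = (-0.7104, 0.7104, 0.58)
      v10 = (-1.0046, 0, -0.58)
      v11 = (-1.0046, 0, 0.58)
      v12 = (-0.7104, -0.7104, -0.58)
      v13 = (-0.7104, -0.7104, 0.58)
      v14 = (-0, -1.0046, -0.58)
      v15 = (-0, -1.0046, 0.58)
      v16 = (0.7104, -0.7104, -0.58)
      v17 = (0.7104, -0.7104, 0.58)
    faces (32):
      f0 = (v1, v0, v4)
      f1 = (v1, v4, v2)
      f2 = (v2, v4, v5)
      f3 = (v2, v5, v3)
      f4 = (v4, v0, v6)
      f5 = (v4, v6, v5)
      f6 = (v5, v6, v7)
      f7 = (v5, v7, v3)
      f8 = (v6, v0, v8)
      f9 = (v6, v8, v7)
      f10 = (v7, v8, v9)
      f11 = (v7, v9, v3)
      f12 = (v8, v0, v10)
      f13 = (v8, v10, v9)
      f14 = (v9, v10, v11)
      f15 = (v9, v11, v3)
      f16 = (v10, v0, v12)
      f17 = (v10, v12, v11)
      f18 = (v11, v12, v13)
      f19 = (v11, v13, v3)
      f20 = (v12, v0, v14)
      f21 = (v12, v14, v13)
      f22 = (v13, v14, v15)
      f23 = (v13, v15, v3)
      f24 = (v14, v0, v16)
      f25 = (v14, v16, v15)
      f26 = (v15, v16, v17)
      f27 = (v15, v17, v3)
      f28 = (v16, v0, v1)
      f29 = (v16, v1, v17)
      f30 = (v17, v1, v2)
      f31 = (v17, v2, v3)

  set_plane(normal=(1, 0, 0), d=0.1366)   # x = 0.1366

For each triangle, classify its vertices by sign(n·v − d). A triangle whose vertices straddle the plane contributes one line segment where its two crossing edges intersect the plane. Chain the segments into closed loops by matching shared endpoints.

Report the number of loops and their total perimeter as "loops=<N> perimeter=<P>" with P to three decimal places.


loops=1 perimeter=6.630

Straddling triangles (12 of 32):
  (v1,v0,v4) [+-+] → (0.1366, 0, -1.08113)–(0.1366, 0.1366, -1.04847)  len=0.1405
  (v2,v5,v3) [++-] → (0.1366, 0.1366, 1.04847)–(0.1366, 0, 1.08113)  len=0.1405
  (v4,v0,v6) [+--] → (0.1366, 0.1366, -1.04847)–(0.1366, 0.948029, -0.58)  len=0.9370
  (v4,v6,v5) [+-+] → (0.1366, 0.948029, -0.58)–(0.1366, 0.948029, -0.356948)  len=0.2231
  (v5,v6,v7) [+--] → (0.1366, 0.948029, -0.356948)–(0.1366, 0.948029, 0.58)  len=0.9369
  (v5,v7,v3) [+--] → (0.1366, 0.948029, 0.58)–(0.1366, 0.1366, 1.04847)  len=0.9370
  (v14,v0,v16) [--+] → (0.1366, -0.1366, -1.04847)–(0.1366, -0.948029, -0.58)  len=0.9370
  (v14,v16,v15) [-+-] → (0.1366, -0.948029, -0.58)–(0.1366, -0.948029, 0.356948)  len=0.9369
  (v15,v16,v17) [-++] → (0.1366, -0.948029, 0.356948)–(0.1366, -0.948029, 0.58)  len=0.2231
  (v15,v17,v3) [-+-] → (0.1366, -0.948029, 0.58)–(0.1366, -0.1366, 1.04847)  len=0.9370
  (v16,v0,v1) [+-+] → (0.1366, -0.1366, -1.04847)–(0.1366, 0, -1.08113)  len=0.1405
  (v17,v2,v3) [++-] → (0.1366, 0, 1.08113)–(0.1366, -0.1366, 1.04847)  len=0.1405

Chained into 1 loop(s):
  loop 1: 12 segments, perimeter = 6.6296
Total perimeter = 6.630
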